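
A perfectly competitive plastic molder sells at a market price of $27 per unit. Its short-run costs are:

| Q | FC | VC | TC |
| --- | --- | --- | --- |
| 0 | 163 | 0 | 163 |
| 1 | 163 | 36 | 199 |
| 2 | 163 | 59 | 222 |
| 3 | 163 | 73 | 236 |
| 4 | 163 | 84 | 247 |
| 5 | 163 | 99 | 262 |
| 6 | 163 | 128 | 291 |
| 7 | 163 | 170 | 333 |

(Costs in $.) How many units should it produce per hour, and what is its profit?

Profit at each row (π = 27Q − TC): Q=0: -163; Q=1: -172; Q=2: -168; Q=3: -155; Q=4: -139; Q=5: -127; Q=6: -129; Q=7: -144.
Profit is maximized at Q = 5. AVC there is 99/5 = $19.80 ≤ P, so producing beats shutting down (which would give -$163).

Q = 5; profit = -$127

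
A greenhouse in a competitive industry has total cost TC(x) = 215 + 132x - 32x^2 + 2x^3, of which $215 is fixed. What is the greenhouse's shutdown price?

The shutdown price is the minimum of AVC. VC = 132x - 32x^2 + 2x^3, so AVC = 132 - 32x + 2x^2.
dAVC/dx = -32 + 4x = 0 gives x = 8. min AVC = 132 - 32·8 + 2·8^2 = 4.
The firm shuts down for any P below $4.

$4 per unit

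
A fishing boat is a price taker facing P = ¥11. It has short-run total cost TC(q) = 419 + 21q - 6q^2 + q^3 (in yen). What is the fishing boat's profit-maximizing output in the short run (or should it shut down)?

From TC, MC = TC'(q) = 21 - 12q + 3q^2 and AVC = VC/q = 21 - 6q + q^2.
AVC is minimized where dAVC/dq = -6 + 2q = 0, at q = 3; min AVC = 21 - 6·3 + 3^2 = ¥12.
Since P = ¥11 < min AVC = ¥12, price fails to cover variable cost at any output.
The firm minimizes its loss by shutting down and losing only its fixed cost of ¥419.

Shut down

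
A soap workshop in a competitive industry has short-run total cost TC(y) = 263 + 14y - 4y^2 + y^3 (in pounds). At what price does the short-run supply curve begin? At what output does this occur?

£10 per unit, at y = 2

The firm shuts down when price falls below the minimum of average variable cost. AVC = VC/y = 14 - 4y + y^2.
At the minimum of AVC, MC = AVC. MC = 14 - 8y + 3y^2; setting MC = AVC gives 2y^2 - 4y = 0, so y = 2. min AVC = 10.
For P < £10 the firm produces nothing.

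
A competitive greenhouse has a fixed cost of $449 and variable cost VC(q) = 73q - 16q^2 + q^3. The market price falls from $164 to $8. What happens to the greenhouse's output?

AVC = 73 - 16q + q^2, minimized at q = 8 where min AVC = $9. MC = 73 - 32q + 3q^2.
At P = $164 ≥ min AVC, set P = MC on the rising branch: q = 13.
At P = $8 < min AVC = $9, price no longer covers variable cost at any output, so the firm shuts down: q = 0.

Output falls from 13 to 0 (the firm shuts down)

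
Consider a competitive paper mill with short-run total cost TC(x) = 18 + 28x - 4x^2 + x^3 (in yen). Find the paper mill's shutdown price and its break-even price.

Shutdown price = min AVC. AVC = 28 - 4x + x^2, with vertex at x = 2 and minimum ¥24.
ATC = 18/x + 28 - 4x + x^2. Setting dATC/dx = −18/x^2 − 4 + 2x = 0 gives x = 3 (since 2·3^3 − 4·3^2 = 18).
min ATC = 18/3 + 28 − 4·3 + 3^2 = ¥31. That is the break-even price.
Between these two prices the firm operates at a loss; above ¥31 it earns a profit.

Shutdown price = ¥24; break-even price = ¥31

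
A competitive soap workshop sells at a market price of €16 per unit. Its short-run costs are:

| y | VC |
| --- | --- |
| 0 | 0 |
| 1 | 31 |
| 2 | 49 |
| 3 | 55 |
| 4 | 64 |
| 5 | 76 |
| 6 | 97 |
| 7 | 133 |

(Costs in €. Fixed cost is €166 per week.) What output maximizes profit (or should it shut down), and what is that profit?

Tabulate TR − TC: y=0: -166; y=1: -181; y=2: -183; y=3: -173; y=4: -166; y=5: -162; y=6: -167; y=7: -187.
Profit is maximized at y = 5. AVC there is 76/5 = €15.20 ≤ P, so producing beats shutting down (which would give -€166).

y = 5; profit = -€162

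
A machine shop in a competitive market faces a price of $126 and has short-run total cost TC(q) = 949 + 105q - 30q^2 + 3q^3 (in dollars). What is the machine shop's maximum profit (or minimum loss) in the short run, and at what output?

Profit = -$361 at q = 7

AVC = 105 - 30q + 3q^2; min AVC = $30 at q = 5. Since P = $126 ≥ min AVC, the firm produces.
MC = 105 - 60q + 9q^2. Setting P = MC and taking the root on the rising branch gives q* = 7.
TR = 126·7 = 882. TC = 949 + 294 = 1243. Profit = 882 − 1243 = -$361.
By producing, the firm covers all variable cost plus $588 of fixed cost; shutting down would lose the full $949.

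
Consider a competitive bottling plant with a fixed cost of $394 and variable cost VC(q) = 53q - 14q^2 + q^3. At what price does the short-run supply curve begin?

The firm shuts down when price falls below the minimum of average variable cost. AVC = VC/q = 53 - 14q + q^2.
dAVC/dq = -14 + 2q = 0 gives q = 7. min AVC = 53 - 14·7 + 7^2 = 4.
For P < $4 the firm produces nothing.

$4 per unit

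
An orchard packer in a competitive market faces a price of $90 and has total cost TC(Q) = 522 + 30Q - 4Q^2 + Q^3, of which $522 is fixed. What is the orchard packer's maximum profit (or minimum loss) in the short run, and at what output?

Profit = -$234 at Q = 6

AVC = 30 - 4Q + Q^2 has its minimum $26 at Q = 2; price $90 clears that bar, so the firm operates.
With MC = 30 - 8Q + 3Q^2, P = MC on the upward-sloping part at Q* = 6.
TR = 90·6 = 540. TC = 522 + 252 = 774. Profit = 540 − 774 = -$234.
Shutting down would mean losing the fixed cost of $522, so operating at a loss of $234 is better by $288.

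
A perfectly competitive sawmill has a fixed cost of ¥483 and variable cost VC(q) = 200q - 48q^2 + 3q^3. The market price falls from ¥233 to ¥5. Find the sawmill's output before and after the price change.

AVC = 200 - 48q + 3q^2, minimized at q = 8 where min AVC = ¥8. MC = 200 - 96q + 9q^2.
With P = ¥233 above the shutdown price, P = MC gives q = 11.
At P = ¥5 < min AVC = ¥8, price no longer covers variable cost at any output, so the firm shuts down: q = 0.

Output falls from 11 to 0 (the firm shuts down)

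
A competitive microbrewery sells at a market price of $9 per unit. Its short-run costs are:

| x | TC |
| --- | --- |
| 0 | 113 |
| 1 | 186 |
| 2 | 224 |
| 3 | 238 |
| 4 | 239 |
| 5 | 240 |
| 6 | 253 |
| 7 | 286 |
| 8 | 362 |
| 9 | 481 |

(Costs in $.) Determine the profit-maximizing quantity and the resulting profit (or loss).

x = 0 (shut down); profit = -$113

Compute π = P·x − TC at each output: x=0: -113; x=1: -177; x=2: -206; x=3: -211; x=4: -203; x=5: -195; x=6: -199; x=7: -223; x=8: -290; x=9: -400.
Profit is highest at x = 0. Equivalently, the lowest AVC in the table is 140/6 ≈ $23.33 at x = 6, and P = $9 falls below it — price never covers variable cost, so the firm shuts down and loses only its fixed cost.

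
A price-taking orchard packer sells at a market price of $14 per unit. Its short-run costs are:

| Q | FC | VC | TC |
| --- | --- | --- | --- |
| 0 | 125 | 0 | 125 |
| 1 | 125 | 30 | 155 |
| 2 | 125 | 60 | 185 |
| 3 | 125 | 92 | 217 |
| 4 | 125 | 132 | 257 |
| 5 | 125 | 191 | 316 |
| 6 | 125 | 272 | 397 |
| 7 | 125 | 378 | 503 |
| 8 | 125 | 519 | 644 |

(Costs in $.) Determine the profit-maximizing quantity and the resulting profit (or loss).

Tabulate TR − TC: Q=0: -125; Q=1: -141; Q=2: -157; Q=3: -175; Q=4: -201; Q=5: -246; Q=6: -313; Q=7: -405; Q=8: -532.
Profit is highest at Q = 0. Equivalently, the lowest AVC in the table is 30/1 ≈ $30 at Q = 1, and P = $14 falls below it — price never covers variable cost, so the firm shuts down and loses only its fixed cost.

Q = 0 (shut down); profit = -$125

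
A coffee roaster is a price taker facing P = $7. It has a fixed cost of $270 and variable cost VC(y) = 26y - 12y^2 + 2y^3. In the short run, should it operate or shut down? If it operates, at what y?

Shut down

Strip out fixed cost: VC = 26y - 12y^2 + 2y^3. Then AVC = 26 - 12y + 2y^2 and MC = 26 - 24y + 6y^2.
AVC hits its minimum where MC = AVC, at y = 3, giving min AVC = 26 - 12·3 + 2·3^2 = $8.
With P < min AVC ($7 < $8), every unit sold adds to the loss.
The firm minimizes its loss by shutting down and losing only its fixed cost of $270.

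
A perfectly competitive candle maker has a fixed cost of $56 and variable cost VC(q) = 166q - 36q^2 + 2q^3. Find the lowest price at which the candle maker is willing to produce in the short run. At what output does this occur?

$4 per unit, at q = 9

The firm shuts down when price falls below the minimum of average variable cost. AVC = VC/q = 166 - 36q + 2q^2.
At the minimum of AVC, MC = AVC. MC = 166 - 72q + 6q^2; setting MC = AVC gives 4q^2 - 36q = 0, so q = 9. min AVC = 4.
The firm shuts down for any P below $4.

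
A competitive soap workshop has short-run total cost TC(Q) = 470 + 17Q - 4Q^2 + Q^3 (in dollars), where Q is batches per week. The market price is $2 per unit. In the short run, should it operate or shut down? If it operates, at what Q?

Shut down

From TC, MC = TC'(Q) = 17 - 8Q + 3Q^2 and AVC = VC/Q = 17 - 4Q + Q^2.
The AVC parabola has its vertex at Q = 4/2 = 2, where AVC = 17 - 4·2 + 2^2 = $13.
P = $2 lies below min AVC = $13; no output level covers variable cost.
Shutting down limits the loss to fixed cost, $470.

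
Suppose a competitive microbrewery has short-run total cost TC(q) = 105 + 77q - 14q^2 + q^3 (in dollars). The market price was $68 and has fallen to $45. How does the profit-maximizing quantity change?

Output falls from 9 to 8

MC = 77 - 28q + 3q^2; the shutdown threshold is min AVC = $28 (at q = 7).
At P = $68 ≥ min AVC, set P = MC on the rising branch: q = 9.
At P = $45 ≥ min AVC, set P = MC: q = 8. The firm stays open but cuts output.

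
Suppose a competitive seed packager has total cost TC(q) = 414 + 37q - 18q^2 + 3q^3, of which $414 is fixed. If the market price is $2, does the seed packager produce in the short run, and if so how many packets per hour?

Strip out fixed cost: VC = 37q - 18q^2 + 3q^3. Then AVC = 37 - 18q + 3q^2 and MC = 37 - 36q + 9q^2.
The AVC parabola has its vertex at q = 18/6 = 3, where AVC = 37 - 18·3 + 3·3^2 = $10.
With P < min AVC ($2 < $10), every unit sold adds to the loss.
Best response: produce nothing and absorb the $414 fixed cost.

Shut down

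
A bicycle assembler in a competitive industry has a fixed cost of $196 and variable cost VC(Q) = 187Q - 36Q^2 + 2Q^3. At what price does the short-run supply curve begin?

$25 per unit

The shutdown price is the minimum of AVC. VC = 187Q - 36Q^2 + 2Q^3, so AVC = 187 - 36Q + 2Q^2.
At the minimum of AVC, MC = AVC. MC = 187 - 72Q + 6Q^2; setting MC = AVC gives 4Q^2 - 36Q = 0, so Q = 9. min AVC = 25.
For P < $25 the firm produces nothing.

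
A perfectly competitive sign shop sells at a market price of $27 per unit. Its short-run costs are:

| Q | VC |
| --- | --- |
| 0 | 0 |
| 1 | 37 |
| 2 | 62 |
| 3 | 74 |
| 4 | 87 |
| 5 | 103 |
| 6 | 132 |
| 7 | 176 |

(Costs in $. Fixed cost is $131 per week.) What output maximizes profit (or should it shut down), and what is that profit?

Q = 5; profit = -$99

Profit at each row (π = 27Q − TC): Q=0: -131; Q=1: -141; Q=2: -139; Q=3: -124; Q=4: -110; Q=5: -99; Q=6: -101; Q=7: -118.
Profit is maximized at Q = 5. AVC there is 103/5 = $20.60 ≤ P, so producing beats shutting down (which would give -$131).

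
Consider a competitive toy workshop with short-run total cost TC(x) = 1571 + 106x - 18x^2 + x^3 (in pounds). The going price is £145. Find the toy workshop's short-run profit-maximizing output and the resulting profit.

AVC = 106 - 18x + x^2; min AVC = £25 at x = 9. Since P = £145 ≥ min AVC, the firm produces.
With MC = 106 - 36x + 3x^2, P = MC on the upward-sloping part at x* = 13.
TR = 145·13 = 1885. TC = 1571 + 533 = 2104. Profit = 1885 − 2104 = -£219.
Shutting down would mean losing the fixed cost of £1571, so operating at a loss of £219 is better by £1352.

Profit = -£219 at x = 13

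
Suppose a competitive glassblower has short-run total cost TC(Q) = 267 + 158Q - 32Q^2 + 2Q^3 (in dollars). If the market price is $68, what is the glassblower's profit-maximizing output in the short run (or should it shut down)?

Produce at Q = 9

From TC, MC = TC'(Q) = 158 - 64Q + 6Q^2 and AVC = VC/Q = 158 - 32Q + 2Q^2.
AVC hits its minimum where MC = AVC, at Q = 8, giving min AVC = 158 - 32·8 + 2·8^2 = $30.
P = $68 exceeds min AVC = $30, so the firm stays open.
Solving P = MC: 90 - 64Q + 6Q^2 = 0 ⇒ Q = 5/3 or 9. On the upward-sloping branch, Q* = 9.
Check: AVC at Q = 9 is $32 ≤ P, so revenue covers variable cost.
Profit = P·Q − TC = 68·9 − 555 = $57.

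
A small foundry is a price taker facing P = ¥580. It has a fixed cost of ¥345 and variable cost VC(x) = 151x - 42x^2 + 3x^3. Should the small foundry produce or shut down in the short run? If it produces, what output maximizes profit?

Strip out fixed cost: VC = 151x - 42x^2 + 3x^3. Then AVC = 151 - 42x + 3x^2 and MC = 151 - 84x + 9x^2.
AVC hits its minimum where MC = AVC, at x = 7, giving min AVC = 151 - 42·7 + 3·7^2 = ¥4.
Since P = ¥580 ≥ min AVC = ¥4, price covers variable cost and the firm should produce.
Set P = MC: 580 = 151 - 84x + 9x^2 → -429 - 84x + 9x^2 = 0. The roots are x = -11/3 and x = 13; the profit-maximizing output is on the rising part of MC, so x* = 13.
Check: AVC at x = 13 is ¥112 ≤ P, so revenue covers variable cost.
Profit = P·x − TC = 580·13 − 1801 = ¥5739.

Produce at x = 13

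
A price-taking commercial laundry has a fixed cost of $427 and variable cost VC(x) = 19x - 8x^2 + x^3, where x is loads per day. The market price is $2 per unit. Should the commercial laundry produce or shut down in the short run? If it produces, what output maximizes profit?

Shut down

Variable cost is VC = 19x - 8x^2 + x^3, so AVC = VC/x = 19 - 8x + x^2 and MC = dTC/dx = 19 - 16x + 3x^2.
AVC hits its minimum where MC = AVC, at x = 4, giving min AVC = 19 - 8·4 + 4^2 = $3.
Since P = $2 < min AVC = $3, price fails to cover variable cost at any output.
Shutting down limits the loss to fixed cost, $427.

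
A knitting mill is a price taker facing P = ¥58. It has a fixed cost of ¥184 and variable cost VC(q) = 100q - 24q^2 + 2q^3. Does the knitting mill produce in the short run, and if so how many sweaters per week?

Produce at q = 7

Variable cost is VC = 100q - 24q^2 + 2q^3, so AVC = VC/q = 100 - 24q + 2q^2 and MC = dTC/dq = 100 - 48q + 6q^2.
AVC hits its minimum where MC = AVC, at q = 6, giving min AVC = 100 - 24·6 + 2·6^2 = ¥28.
Because ¥58 ≥ ¥28, revenue can cover variable cost; the firm operates.
Solving P = MC: 42 - 48q + 6q^2 = 0 ⇒ q = 1 or 7. On the upward-sloping branch, q* = 7.
Check: AVC at q = 7 is ¥30 ≤ P, so revenue covers variable cost.
Profit = P·q − TC = 58·7 − 394 = ¥12.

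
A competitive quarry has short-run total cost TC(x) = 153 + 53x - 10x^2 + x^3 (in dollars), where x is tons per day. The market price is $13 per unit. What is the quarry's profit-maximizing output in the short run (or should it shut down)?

Shut down

From TC, MC = TC'(x) = 53 - 20x + 3x^2 and AVC = VC/x = 53 - 10x + x^2.
AVC hits its minimum where MC = AVC, at x = 5, giving min AVC = 53 - 10·5 + 5^2 = $28.
Since P = $13 < min AVC = $28, price fails to cover variable cost at any output.
Best response: produce nothing and absorb the $153 fixed cost.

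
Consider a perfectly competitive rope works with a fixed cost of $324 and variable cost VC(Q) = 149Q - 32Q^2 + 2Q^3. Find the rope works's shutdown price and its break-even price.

Shutdown price = $21; break-even price = $59

AVC = 149 - 32Q + 2Q^2; minimized at Q = 8, giving min AVC = $21. That is the shutdown price.
ATC = 324/Q + 149 - 32Q + 2Q^2. Setting dATC/dQ = −324/Q^2 − 32 + 4Q = 0 gives Q = 9 (since 4·9^3 − 32·9^2 = 324).
min ATC = 324/9 + 149 − 32·9 + 2·9^2 = $59. That is the break-even price.
For $21 ≤ P < $59 the firm produces at a loss; below $21 it shuts down.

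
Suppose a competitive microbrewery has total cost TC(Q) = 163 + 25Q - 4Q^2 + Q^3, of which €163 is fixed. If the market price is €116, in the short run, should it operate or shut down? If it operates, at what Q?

Produce at Q = 7

From TC, MC = TC'(Q) = 25 - 8Q + 3Q^2 and AVC = VC/Q = 25 - 4Q + Q^2.
AVC is minimized where dAVC/dQ = -4 + 2Q = 0, at Q = 2; min AVC = 25 - 4·2 + 2^2 = €21.
Because €116 ≥ €21, revenue can cover variable cost; the firm operates.
Solving P = MC: -91 - 8Q + 3Q^2 = 0 ⇒ Q = -13/3 or 7. On the upward-sloping branch, Q* = 7.
Check: AVC at Q = 7 is €46 ≤ P, so revenue covers variable cost.
Profit = P·Q − TC = 116·7 − 485 = €327.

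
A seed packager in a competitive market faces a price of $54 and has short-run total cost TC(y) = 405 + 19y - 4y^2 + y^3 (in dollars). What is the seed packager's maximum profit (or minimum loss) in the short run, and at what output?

Profit = -$255 at y = 5

AVC = 19 - 4y + y^2 has its minimum $15 at y = 2; price $54 clears that bar, so the firm operates.
With MC = 19 - 8y + 3y^2, P = MC on the upward-sloping part at y* = 5.
TR = 54·5 = 270. TC = 405 + 120 = 525. Profit = 270 − 525 = -$255.
That loss of $255 beats the $405 the firm would lose by shutting down; producing recovers $150 of fixed cost.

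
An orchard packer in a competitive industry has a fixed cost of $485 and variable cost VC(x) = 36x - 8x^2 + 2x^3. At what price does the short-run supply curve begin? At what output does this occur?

The shutdown price is the minimum of AVC. VC = 36x - 8x^2 + 2x^3, so AVC = 36 - 8x + 2x^2.
At the minimum of AVC, MC = AVC. MC = 36 - 16x + 6x^2; setting MC = AVC gives 4x^2 - 8x = 0, so x = 2. min AVC = 28.
The firm shuts down for any P below $28.

$28 per unit, at x = 2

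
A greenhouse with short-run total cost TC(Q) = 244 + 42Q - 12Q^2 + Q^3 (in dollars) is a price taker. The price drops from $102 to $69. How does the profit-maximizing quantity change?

AVC = 42 - 12Q + Q^2, minimized at Q = 6 where min AVC = $6. MC = 42 - 24Q + 3Q^2.
At P = $102 ≥ min AVC, set P = MC on the rising branch: Q = 10.
At P = $69 ≥ min AVC, set P = MC: Q = 9. The firm stays open but cuts output.

Output falls from 10 to 9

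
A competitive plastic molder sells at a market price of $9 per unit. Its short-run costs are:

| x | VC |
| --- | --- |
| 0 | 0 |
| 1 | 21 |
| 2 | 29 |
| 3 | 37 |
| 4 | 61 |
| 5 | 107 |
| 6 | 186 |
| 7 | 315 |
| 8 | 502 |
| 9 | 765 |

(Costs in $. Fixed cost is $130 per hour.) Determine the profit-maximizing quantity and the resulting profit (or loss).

x = 0 (shut down); profit = -$130

Tabulate TR − TC: x=0: -130; x=1: -142; x=2: -141; x=3: -140; x=4: -155; x=5: -192; x=6: -262; x=7: -382; x=8: -560; x=9: -814.
Profit is highest at x = 0. Equivalently, the lowest AVC in the table is 37/3 ≈ $12.33 at x = 3, and P = $9 falls below it — price never covers variable cost, so the firm shuts down and loses only its fixed cost.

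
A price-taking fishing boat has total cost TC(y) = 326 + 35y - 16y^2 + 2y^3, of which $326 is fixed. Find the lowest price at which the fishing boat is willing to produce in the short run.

$3 per unit

The firm shuts down when price falls below the minimum of average variable cost. AVC = VC/y = 35 - 16y + 2y^2.
dAVC/dy = -16 + 4y = 0 gives y = 4. min AVC = 35 - 16·4 + 2·4^2 = 3.
So the shutdown price is $3.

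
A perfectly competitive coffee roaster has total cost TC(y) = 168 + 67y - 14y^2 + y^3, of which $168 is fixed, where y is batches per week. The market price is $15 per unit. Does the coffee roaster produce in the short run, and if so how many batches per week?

Shut down

From TC, MC = TC'(y) = 67 - 28y + 3y^2 and AVC = VC/y = 67 - 14y + y^2.
AVC is minimized where dAVC/dy = -14 + 2y = 0, at y = 7; min AVC = 67 - 14·7 + 7^2 = $18.
With P < min AVC ($15 < $18), every unit sold adds to the loss.
Best response: produce nothing and absorb the $168 fixed cost.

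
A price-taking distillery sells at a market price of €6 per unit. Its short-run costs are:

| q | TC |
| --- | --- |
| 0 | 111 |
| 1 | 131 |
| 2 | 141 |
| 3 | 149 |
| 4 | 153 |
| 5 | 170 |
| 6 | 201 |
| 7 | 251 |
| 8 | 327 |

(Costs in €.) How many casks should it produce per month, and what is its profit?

Tabulate TR − TC: q=0: -111; q=1: -125; q=2: -129; q=3: -131; q=4: -129; q=5: -140; q=6: -165; q=7: -209; q=8: -279.
Profit is highest at q = 0. Equivalently, the lowest AVC in the table is 42/4 ≈ €10.50 at q = 4, and P = €6 falls below it — price never covers variable cost, so the firm shuts down and loses only its fixed cost.

q = 0 (shut down); profit = -€111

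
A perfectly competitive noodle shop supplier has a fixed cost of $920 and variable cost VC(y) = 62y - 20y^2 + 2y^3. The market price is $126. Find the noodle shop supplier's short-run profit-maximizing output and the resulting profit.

Profit = -$152 at y = 8

AVC = 62 - 20y + 2y^2 has its minimum $12 at y = 5; price $126 clears that bar, so the firm operates.
MC = 62 - 40y + 6y^2. Setting P = MC and taking the root on the rising branch gives y* = 8.
TR = 126·8 = 1008. TC = 920 + 240 = 1160. Profit = 1008 − 1160 = -$152.
Shutting down would mean losing the fixed cost of $920, so operating at a loss of $152 is better by $768.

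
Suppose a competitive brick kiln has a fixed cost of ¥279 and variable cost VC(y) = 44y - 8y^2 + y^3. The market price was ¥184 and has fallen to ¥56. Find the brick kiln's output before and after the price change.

AVC = 44 - 8y + y^2, minimized at y = 4 where min AVC = ¥28. MC = 44 - 16y + 3y^2.
At P = ¥184 ≥ min AVC, set P = MC on the rising branch: y = 10.
At P = ¥56 ≥ min AVC, set P = MC: y = 6. The firm stays open but cuts output.

Output falls from 10 to 6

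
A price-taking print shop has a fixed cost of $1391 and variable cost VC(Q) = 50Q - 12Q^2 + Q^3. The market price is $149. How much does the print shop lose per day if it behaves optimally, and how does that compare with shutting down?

AVC = 50 - 12Q + Q^2 has its minimum $14 at Q = 6; price $149 clears that bar, so the firm operates.
With MC = 50 - 24Q + 3Q^2, P = MC on the upward-sloping part at Q* = 11.
TR = 149·11 = 1639. TC = 1391 + 429 = 1820. Profit = 1639 − 1820 = -$181.
That loss of $181 beats the $1391 the firm would lose by shutting down; producing recovers $1210 of fixed cost.

Profit = -$181 at Q = 11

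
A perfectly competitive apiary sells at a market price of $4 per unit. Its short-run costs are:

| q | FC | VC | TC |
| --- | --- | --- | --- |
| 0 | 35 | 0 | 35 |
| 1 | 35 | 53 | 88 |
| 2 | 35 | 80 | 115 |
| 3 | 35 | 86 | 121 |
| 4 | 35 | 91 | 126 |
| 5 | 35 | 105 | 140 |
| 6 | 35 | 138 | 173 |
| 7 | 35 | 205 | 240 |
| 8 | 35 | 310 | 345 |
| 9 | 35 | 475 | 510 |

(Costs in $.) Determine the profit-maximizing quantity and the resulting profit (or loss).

Compute π = P·q − TC at each output: q=0: -35; q=1: -84; q=2: -107; q=3: -109; q=4: -110; q=5: -120; q=6: -149; q=7: -212; q=8: -313; q=9: -474.
Profit is highest at q = 0. Equivalently, the lowest AVC in the table is 105/5 ≈ $21 at q = 5, and P = $4 falls below it — price never covers variable cost, so the firm shuts down and loses only its fixed cost.

q = 0 (shut down); profit = -$35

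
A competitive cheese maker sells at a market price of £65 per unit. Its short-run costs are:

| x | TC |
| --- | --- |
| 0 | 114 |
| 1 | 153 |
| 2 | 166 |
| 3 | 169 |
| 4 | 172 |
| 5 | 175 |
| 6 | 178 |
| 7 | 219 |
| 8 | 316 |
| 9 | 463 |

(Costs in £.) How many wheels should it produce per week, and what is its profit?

Profit at each row (π = 65x − TC): x=0: -114; x=1: -88; x=2: -36; x=3: 26; x=4: 88; x=5: 150; x=6: 212; x=7: 236; x=8: 204; x=9: 122.
Profit is maximized at x = 7. AVC there is 105/7 = £15 ≤ P, so producing beats shutting down (which would give -£114).

x = 7; profit = £236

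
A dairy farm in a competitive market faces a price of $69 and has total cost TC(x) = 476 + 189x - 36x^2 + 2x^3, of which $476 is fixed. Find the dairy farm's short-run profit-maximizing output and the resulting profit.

AVC = 189 - 36x + 2x^2 has its minimum $27 at x = 9; price $69 clears that bar, so the firm operates.
MC = 189 - 72x + 6x^2. Setting P = MC and taking the root on the rising branch gives x* = 10.
TR = 69·10 = 690. TC = 476 + 290 = 766. Profit = 690 − 766 = -$76.
By producing, the firm covers all variable cost plus $400 of fixed cost; shutting down would lose the full $476.

Profit = -$76 at x = 10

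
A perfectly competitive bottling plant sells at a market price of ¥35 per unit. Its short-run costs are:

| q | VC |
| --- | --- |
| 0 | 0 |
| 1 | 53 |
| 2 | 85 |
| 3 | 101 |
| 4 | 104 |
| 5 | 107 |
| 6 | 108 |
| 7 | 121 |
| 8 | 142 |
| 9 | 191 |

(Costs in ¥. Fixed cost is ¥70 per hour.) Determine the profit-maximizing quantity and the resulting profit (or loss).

Profit at each row (π = 35q − TC): q=0: -70; q=1: -88; q=2: -85; q=3: -66; q=4: -34; q=5: -2; q=6: 32; q=7: 54; q=8: 68; q=9: 54.
Profit is maximized at q = 8. AVC there is 142/8 = ¥17.75 ≤ P, so producing beats shutting down (which would give -¥70).

q = 8; profit = ¥68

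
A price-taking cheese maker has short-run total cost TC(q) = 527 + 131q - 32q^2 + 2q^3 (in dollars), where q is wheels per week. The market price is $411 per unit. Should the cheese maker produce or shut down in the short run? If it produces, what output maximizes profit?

Produce at q = 14

Variable cost is VC = 131q - 32q^2 + 2q^3, so AVC = VC/q = 131 - 32q + 2q^2 and MC = dTC/dq = 131 - 64q + 6q^2.
AVC hits its minimum where MC = AVC, at q = 8, giving min AVC = 131 - 32·8 + 2·8^2 = $3.
P = $411 exceeds min AVC = $3, so the firm stays open.
Solving P = MC: -280 - 64q + 6q^2 = 0 ⇒ q = -10/3 or 14. On the upward-sloping branch, q* = 14.
Check: AVC at q = 14 is $75 ≤ P, so revenue covers variable cost.
Profit = P·q − TC = 411·14 − 1577 = $4177.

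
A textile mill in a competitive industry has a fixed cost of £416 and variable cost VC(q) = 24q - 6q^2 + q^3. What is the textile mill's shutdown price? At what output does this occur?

£15 per unit, at q = 3

Short-run supply begins at min AVC. From VC = 24q - 6q^2 + q^3, AVC = 24 - 6q + q^2.
At the minimum of AVC, MC = AVC. MC = 24 - 12q + 3q^2; setting MC = AVC gives 2q^2 - 6q = 0, so q = 3. min AVC = 15.
For P < £15 the firm produces nothing.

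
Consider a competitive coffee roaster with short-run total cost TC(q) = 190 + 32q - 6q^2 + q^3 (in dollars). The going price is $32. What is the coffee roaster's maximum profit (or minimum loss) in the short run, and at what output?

AVC = 32 - 6q + q^2 has its minimum $23 at q = 3; price $32 clears that bar, so the firm operates.
MC = 32 - 12q + 3q^2. Setting P = MC and taking the root on the rising branch gives q* = 4.
TR = 32·4 = 128. TC = 190 + 96 = 286. Profit = 128 − 286 = -$158.
Shutting down would mean losing the fixed cost of $190, so operating at a loss of $158 is better by $32.

Profit = -$158 at q = 4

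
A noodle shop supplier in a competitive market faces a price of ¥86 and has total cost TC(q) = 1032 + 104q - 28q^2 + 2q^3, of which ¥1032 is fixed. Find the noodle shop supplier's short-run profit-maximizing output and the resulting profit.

AVC = 104 - 28q + 2q^2; min AVC = ¥6 at q = 7. Since P = ¥86 ≥ min AVC, the firm produces.
MC = 104 - 56q + 6q^2. Setting P = MC and taking the root on the rising branch gives q* = 9.
TR = 86·9 = 774. TC = 1032 + 126 = 1158. Profit = 774 − 1158 = -¥384.
That loss of ¥384 beats the ¥1032 the firm would lose by shutting down; producing recovers ¥648 of fixed cost.

Profit = -¥384 at q = 9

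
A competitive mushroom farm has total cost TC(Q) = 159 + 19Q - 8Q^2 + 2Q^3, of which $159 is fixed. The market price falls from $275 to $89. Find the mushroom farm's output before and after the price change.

AVC = 19 - 8Q + 2Q^2, minimized at Q = 2 where min AVC = $11. MC = 19 - 16Q + 6Q^2.
At P = $275 ≥ min AVC, set P = MC on the rising branch: Q = 8.
At P = $89 ≥ min AVC, set P = MC: Q = 5. The firm stays open but cuts output.

Output falls from 8 to 5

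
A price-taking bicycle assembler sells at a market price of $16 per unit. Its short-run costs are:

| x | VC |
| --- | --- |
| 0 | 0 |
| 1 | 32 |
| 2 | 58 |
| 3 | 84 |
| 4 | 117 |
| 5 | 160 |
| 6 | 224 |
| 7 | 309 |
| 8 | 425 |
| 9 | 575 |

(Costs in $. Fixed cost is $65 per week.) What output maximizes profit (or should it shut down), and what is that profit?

Profit at each row (π = 16x − TC): x=0: -65; x=1: -81; x=2: -91; x=3: -101; x=4: -118; x=5: -145; x=6: -193; x=7: -262; x=8: -362; x=9: -496.
Profit is highest at x = 0. Equivalently, the lowest AVC in the table is 84/3 ≈ $28 at x = 3, and P = $16 falls below it — price never covers variable cost, so the firm shuts down and loses only its fixed cost.

x = 0 (shut down); profit = -$65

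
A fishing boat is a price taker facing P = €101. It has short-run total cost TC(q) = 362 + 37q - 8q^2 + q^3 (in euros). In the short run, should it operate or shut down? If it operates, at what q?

Variable cost is VC = 37q - 8q^2 + q^3, so AVC = VC/q = 37 - 8q + q^2 and MC = dTC/dq = 37 - 16q + 3q^2.
The AVC parabola has its vertex at q = 8/2 = 4, where AVC = 37 - 8·4 + 4^2 = €21.
P = €101 exceeds min AVC = €21, so the firm stays open.
Solving P = MC: -64 - 16q + 3q^2 = 0 ⇒ q = -8/3 or 8. On the upward-sloping branch, q* = 8.
Check: AVC at q = 8 is €37 ≤ P, so revenue covers variable cost.
Profit = P·q − TC = 101·8 − 658 = €150.

Produce at q = 8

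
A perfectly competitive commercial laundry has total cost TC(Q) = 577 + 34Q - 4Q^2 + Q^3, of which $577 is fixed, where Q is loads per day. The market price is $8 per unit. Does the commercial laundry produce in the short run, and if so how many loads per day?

Variable cost is VC = 34Q - 4Q^2 + Q^3, so AVC = VC/Q = 34 - 4Q + Q^2 and MC = dTC/dQ = 34 - 8Q + 3Q^2.
AVC hits its minimum where MC = AVC, at Q = 2, giving min AVC = 34 - 4·2 + 2^2 = $30.
P = $8 lies below min AVC = $30; no output level covers variable cost.
Best response: produce nothing and absorb the $577 fixed cost.

Shut down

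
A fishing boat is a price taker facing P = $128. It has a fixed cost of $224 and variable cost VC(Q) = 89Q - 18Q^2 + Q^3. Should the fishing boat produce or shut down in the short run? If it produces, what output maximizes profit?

Strip out fixed cost: VC = 89Q - 18Q^2 + Q^3. Then AVC = 89 - 18Q + Q^2 and MC = 89 - 36Q + 3Q^2.
AVC hits its minimum where MC = AVC, at Q = 9, giving min AVC = 89 - 18·9 + 9^2 = $8.
Because $128 ≥ $8, revenue can cover variable cost; the firm operates.
P = MC gives -39 - 36Q + 3Q^2 = 0, with roots -1 and 13. Take the larger (rising MC): Q* = 13.
Check: AVC at Q = 13 is $24 ≤ P, so revenue covers variable cost.
Profit = P·Q − TC = 128·13 − 536 = $1128.

Produce at Q = 13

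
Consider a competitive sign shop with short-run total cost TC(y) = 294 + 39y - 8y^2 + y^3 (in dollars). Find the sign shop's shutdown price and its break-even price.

Shutdown price = min AVC. AVC = 39 - 8y + y^2, with vertex at y = 4 and minimum $23.
ATC = 294/y + 39 - 8y + y^2. Setting dATC/dy = −294/y^2 − 8 + 2y = 0 gives y = 7 (since 2·7^3 − 8·7^2 = 294).
min ATC = 294/7 + 39 − 8·7 + 7^2 = $74. That is the break-even price.
Between these two prices the firm operates at a loss; above $74 it earns a profit.

Shutdown price = $23; break-even price = $74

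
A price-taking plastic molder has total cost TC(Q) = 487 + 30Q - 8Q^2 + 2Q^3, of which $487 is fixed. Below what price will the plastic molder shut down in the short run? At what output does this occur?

$22 per unit, at Q = 2

Short-run supply begins at min AVC. From VC = 30Q - 8Q^2 + 2Q^3, AVC = 30 - 8Q + 2Q^2.
dAVC/dQ = -8 + 4Q = 0 gives Q = 2. min AVC = 30 - 8·2 + 2·2^2 = 22.
For P < $22 the firm produces nothing.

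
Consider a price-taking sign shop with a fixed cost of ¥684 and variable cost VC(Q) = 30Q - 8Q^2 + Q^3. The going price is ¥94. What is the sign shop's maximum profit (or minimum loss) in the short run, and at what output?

Profit = -¥172 at Q = 8

AVC = 30 - 8Q + Q^2 has its minimum ¥14 at Q = 4; price ¥94 clears that bar, so the firm operates.
With MC = 30 - 16Q + 3Q^2, P = MC on the upward-sloping part at Q* = 8.
TR = 94·8 = 752. TC = 684 + 240 = 924. Profit = 752 − 924 = -¥172.
That loss of ¥172 beats the ¥684 the firm would lose by shutting down; producing recovers ¥512 of fixed cost.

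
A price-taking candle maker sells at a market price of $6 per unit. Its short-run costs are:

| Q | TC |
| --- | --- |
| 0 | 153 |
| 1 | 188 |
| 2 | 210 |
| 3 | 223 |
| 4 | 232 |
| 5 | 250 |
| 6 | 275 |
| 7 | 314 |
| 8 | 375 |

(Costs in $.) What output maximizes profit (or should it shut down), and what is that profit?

Q = 0 (shut down); profit = -$153

Profit at each row (π = 6Q − TC): Q=0: -153; Q=1: -182; Q=2: -198; Q=3: -205; Q=4: -208; Q=5: -220; Q=6: -239; Q=7: -272; Q=8: -327.
Profit is highest at Q = 0. Equivalently, the lowest AVC in the table is 97/5 ≈ $19.40 at Q = 5, and P = $6 falls below it — price never covers variable cost, so the firm shuts down and loses only its fixed cost.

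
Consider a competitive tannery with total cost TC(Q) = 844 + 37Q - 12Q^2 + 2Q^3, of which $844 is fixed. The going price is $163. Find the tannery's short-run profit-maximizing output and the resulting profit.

Profit = -$60 at Q = 7

AVC = 37 - 12Q + 2Q^2 has its minimum $19 at Q = 3; price $163 clears that bar, so the firm operates.
MC = 37 - 24Q + 6Q^2. Setting P = MC and taking the root on the rising branch gives Q* = 7.
TR = 163·7 = 1141. TC = 844 + 357 = 1201. Profit = 1141 − 1201 = -$60.
That loss of $60 beats the $844 the firm would lose by shutting down; producing recovers $784 of fixed cost.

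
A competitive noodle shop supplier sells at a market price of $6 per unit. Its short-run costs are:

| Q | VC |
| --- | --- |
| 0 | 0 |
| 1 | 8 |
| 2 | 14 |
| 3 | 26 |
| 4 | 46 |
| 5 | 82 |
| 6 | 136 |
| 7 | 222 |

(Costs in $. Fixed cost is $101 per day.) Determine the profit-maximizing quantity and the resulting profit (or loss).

Q = 0 (shut down); profit = -$101

Compute π = P·Q − TC at each output: Q=0: -101; Q=1: -103; Q=2: -103; Q=3: -109; Q=4: -123; Q=5: -153; Q=6: -201; Q=7: -281.
Profit is highest at Q = 0. Equivalently, the lowest AVC in the table is 14/2 ≈ $7 at Q = 2, and P = $6 falls below it — price never covers variable cost, so the firm shuts down and loses only its fixed cost.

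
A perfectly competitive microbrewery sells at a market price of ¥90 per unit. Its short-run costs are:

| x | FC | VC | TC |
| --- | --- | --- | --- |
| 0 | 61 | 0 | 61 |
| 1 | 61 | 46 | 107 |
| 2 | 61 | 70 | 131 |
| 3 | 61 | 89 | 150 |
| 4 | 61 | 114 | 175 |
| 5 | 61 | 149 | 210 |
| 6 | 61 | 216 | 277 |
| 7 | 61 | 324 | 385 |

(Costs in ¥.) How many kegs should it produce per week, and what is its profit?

x = 6; profit = ¥263

Profit at each row (π = 90x − TC): x=0: -61; x=1: -17; x=2: 49; x=3: 120; x=4: 185; x=5: 240; x=6: 263; x=7: 245.
Profit is maximized at x = 6. AVC there is 216/6 = ¥36 ≤ P, so producing beats shutting down (which would give -¥61).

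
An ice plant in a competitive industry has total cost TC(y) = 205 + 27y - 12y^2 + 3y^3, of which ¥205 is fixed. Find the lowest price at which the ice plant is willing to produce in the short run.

The firm shuts down when price falls below the minimum of average variable cost. AVC = VC/y = 27 - 12y + 3y^2.
At the minimum of AVC, MC = AVC. MC = 27 - 24y + 9y^2; setting MC = AVC gives 6y^2 - 12y = 0, so y = 2. min AVC = 15.
So the shutdown price is ¥15.

¥15 per unit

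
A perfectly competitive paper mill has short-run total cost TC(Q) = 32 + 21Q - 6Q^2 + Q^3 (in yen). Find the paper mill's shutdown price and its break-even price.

Shutdown price = min AVC. AVC = 21 - 6Q + Q^2, with vertex at Q = 3 and minimum ¥12.
ATC = 32/Q + 21 - 6Q + Q^2. Setting dATC/dQ = −32/Q^2 − 6 + 2Q = 0 gives Q = 4 (since 2·4^3 − 6·4^2 = 32).
min ATC = 32/4 + 21 − 6·4 + 4^2 = ¥21. That is the break-even price.
For ¥12 ≤ P < ¥21 the firm produces at a loss; below ¥12 it shuts down.

Shutdown price = ¥12; break-even price = ¥21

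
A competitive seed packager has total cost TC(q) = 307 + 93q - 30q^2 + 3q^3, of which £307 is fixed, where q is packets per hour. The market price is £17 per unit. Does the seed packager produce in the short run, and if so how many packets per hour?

From TC, MC = TC'(q) = 93 - 60q + 9q^2 and AVC = VC/q = 93 - 30q + 3q^2.
The AVC parabola has its vertex at q = 30/6 = 5, where AVC = 93 - 30·5 + 3·5^2 = £18.
P = £17 lies below min AVC = £18; no output level covers variable cost.
Best response: produce nothing and absorb the £307 fixed cost.

Shut down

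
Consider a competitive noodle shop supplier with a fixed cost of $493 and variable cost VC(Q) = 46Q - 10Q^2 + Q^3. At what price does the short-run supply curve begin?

$21 per unit

The shutdown price is the minimum of AVC. VC = 46Q - 10Q^2 + Q^3, so AVC = 46 - 10Q + Q^2.
dAVC/dQ = -10 + 2Q = 0 gives Q = 5. min AVC = 46 - 10·5 + 5^2 = 21.
For P < $21 the firm produces nothing.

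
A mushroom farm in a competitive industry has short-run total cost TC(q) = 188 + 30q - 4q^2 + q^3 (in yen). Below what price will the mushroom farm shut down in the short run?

The shutdown price is the minimum of AVC. VC = 30q - 4q^2 + q^3, so AVC = 30 - 4q + q^2.
dAVC/dq = -4 + 2q = 0 gives q = 2. min AVC = 30 - 4·2 + 2^2 = 26.
The firm shuts down for any P below ¥26.

¥26 per unit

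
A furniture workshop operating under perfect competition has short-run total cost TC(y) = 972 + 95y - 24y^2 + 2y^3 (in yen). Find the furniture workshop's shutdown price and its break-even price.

Shutdown price = min AVC. AVC = 95 - 24y + 2y^2, with vertex at y = 6 and minimum ¥23.
ATC = 972/y + 95 - 24y + 2y^2. Setting dATC/dy = −972/y^2 − 24 + 4y = 0 gives y = 9 (since 4·9^3 − 24·9^2 = 972).
min ATC = 972/9 + 95 − 24·9 + 2·9^2 = ¥149. That is the break-even price.
Between these two prices the firm operates at a loss; above ¥149 it earns a profit.

Shutdown price = ¥23; break-even price = ¥149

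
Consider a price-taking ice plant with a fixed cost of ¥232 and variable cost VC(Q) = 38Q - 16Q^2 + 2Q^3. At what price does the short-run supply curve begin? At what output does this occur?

¥6 per unit, at Q = 4

The firm shuts down when price falls below the minimum of average variable cost. AVC = VC/Q = 38 - 16Q + 2Q^2.
dAVC/dQ = -16 + 4Q = 0 gives Q = 4. min AVC = 38 - 16·4 + 2·4^2 = 6.
The firm shuts down for any P below ¥6.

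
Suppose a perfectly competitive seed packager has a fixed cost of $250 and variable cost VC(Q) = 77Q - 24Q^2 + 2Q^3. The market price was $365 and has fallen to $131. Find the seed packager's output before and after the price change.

Output falls from 12 to 9

AVC = 77 - 24Q + 2Q^2, minimized at Q = 6 where min AVC = $5. MC = 77 - 48Q + 6Q^2.
With P = $365 above the shutdown price, P = MC gives Q = 12.
At P = $131 ≥ min AVC, set P = MC: Q = 9. The firm stays open but cuts output.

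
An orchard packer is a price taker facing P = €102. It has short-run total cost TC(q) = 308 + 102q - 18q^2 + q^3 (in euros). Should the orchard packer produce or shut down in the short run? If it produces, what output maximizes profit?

Produce at q = 12

Strip out fixed cost: VC = 102q - 18q^2 + q^3. Then AVC = 102 - 18q + q^2 and MC = 102 - 36q + 3q^2.
The AVC parabola has its vertex at q = 18/2 = 9, where AVC = 102 - 18·9 + 9^2 = €21.
Since P = €102 ≥ min AVC = €21, price covers variable cost and the firm should produce.
Solving P = MC: -36q + 3q^2 = 0 ⇒ q = 0 or 12. On the upward-sloping branch, q* = 12.
Check: AVC at q = 12 is €30 ≤ P, so revenue covers variable cost.
Profit = P·q − TC = 102·12 − 668 = €556.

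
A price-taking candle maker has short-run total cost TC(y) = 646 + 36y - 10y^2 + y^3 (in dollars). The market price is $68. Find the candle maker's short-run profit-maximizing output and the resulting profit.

AVC = 36 - 10y + y^2 has its minimum $11 at y = 5; price $68 clears that bar, so the firm operates.
MC = 36 - 20y + 3y^2. Setting P = MC and taking the root on the rising branch gives y* = 8.
TR = 68·8 = 544. TC = 646 + 160 = 806. Profit = 544 − 806 = -$262.
By producing, the firm covers all variable cost plus $384 of fixed cost; shutting down would lose the full $646.

Profit = -$262 at y = 8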